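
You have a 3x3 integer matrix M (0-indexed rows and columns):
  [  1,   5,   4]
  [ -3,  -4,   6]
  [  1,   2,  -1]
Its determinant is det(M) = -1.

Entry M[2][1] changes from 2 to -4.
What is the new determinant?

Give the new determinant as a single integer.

Answer: 107

Derivation:
det is linear in row 2: changing M[2][1] by delta changes det by delta * cofactor(2,1).
Cofactor C_21 = (-1)^(2+1) * minor(2,1) = -18
Entry delta = -4 - 2 = -6
Det delta = -6 * -18 = 108
New det = -1 + 108 = 107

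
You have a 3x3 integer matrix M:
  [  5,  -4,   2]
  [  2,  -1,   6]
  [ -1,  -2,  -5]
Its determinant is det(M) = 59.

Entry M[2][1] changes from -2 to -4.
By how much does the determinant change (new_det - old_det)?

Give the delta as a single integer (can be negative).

Answer: 52

Derivation:
Cofactor C_21 = -26
Entry delta = -4 - -2 = -2
Det delta = entry_delta * cofactor = -2 * -26 = 52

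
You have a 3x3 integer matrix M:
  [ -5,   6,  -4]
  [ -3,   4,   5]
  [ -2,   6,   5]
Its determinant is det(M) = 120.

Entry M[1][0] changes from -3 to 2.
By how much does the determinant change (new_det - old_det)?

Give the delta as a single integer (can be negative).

Answer: -270

Derivation:
Cofactor C_10 = -54
Entry delta = 2 - -3 = 5
Det delta = entry_delta * cofactor = 5 * -54 = -270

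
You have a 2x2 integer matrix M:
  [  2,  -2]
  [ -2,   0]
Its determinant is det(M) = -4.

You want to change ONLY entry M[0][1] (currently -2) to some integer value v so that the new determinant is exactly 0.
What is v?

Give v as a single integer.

Answer: 0

Derivation:
det is linear in entry M[0][1]: det = old_det + (v - -2) * C_01
Cofactor C_01 = 2
Want det = 0: -4 + (v - -2) * 2 = 0
  (v - -2) = 4 / 2 = 2
  v = -2 + (2) = 0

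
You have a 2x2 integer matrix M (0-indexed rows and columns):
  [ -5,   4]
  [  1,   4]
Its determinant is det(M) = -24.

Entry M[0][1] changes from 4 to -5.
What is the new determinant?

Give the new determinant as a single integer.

det is linear in row 0: changing M[0][1] by delta changes det by delta * cofactor(0,1).
Cofactor C_01 = (-1)^(0+1) * minor(0,1) = -1
Entry delta = -5 - 4 = -9
Det delta = -9 * -1 = 9
New det = -24 + 9 = -15

Answer: -15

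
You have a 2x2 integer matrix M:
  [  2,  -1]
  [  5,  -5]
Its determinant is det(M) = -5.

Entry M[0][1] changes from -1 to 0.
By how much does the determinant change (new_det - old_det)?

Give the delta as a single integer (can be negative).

Answer: -5

Derivation:
Cofactor C_01 = -5
Entry delta = 0 - -1 = 1
Det delta = entry_delta * cofactor = 1 * -5 = -5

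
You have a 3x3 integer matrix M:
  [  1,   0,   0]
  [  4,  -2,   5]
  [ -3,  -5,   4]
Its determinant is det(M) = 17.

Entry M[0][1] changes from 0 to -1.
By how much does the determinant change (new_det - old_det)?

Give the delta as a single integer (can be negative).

Answer: 31

Derivation:
Cofactor C_01 = -31
Entry delta = -1 - 0 = -1
Det delta = entry_delta * cofactor = -1 * -31 = 31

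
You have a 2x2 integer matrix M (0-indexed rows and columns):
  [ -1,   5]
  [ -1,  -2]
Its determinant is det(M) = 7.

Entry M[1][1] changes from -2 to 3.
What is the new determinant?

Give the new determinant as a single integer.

det is linear in row 1: changing M[1][1] by delta changes det by delta * cofactor(1,1).
Cofactor C_11 = (-1)^(1+1) * minor(1,1) = -1
Entry delta = 3 - -2 = 5
Det delta = 5 * -1 = -5
New det = 7 + -5 = 2

Answer: 2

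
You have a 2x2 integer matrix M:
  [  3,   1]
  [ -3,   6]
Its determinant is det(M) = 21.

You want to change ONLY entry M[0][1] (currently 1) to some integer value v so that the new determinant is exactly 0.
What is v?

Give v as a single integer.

Answer: -6

Derivation:
det is linear in entry M[0][1]: det = old_det + (v - 1) * C_01
Cofactor C_01 = 3
Want det = 0: 21 + (v - 1) * 3 = 0
  (v - 1) = -21 / 3 = -7
  v = 1 + (-7) = -6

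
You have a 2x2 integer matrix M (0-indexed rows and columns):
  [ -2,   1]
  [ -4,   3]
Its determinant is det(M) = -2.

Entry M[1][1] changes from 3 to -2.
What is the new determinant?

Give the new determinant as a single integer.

det is linear in row 1: changing M[1][1] by delta changes det by delta * cofactor(1,1).
Cofactor C_11 = (-1)^(1+1) * minor(1,1) = -2
Entry delta = -2 - 3 = -5
Det delta = -5 * -2 = 10
New det = -2 + 10 = 8

Answer: 8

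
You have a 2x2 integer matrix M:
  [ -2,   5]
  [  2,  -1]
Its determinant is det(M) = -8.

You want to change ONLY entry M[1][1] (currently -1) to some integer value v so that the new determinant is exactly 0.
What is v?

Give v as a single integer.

det is linear in entry M[1][1]: det = old_det + (v - -1) * C_11
Cofactor C_11 = -2
Want det = 0: -8 + (v - -1) * -2 = 0
  (v - -1) = 8 / -2 = -4
  v = -1 + (-4) = -5

Answer: -5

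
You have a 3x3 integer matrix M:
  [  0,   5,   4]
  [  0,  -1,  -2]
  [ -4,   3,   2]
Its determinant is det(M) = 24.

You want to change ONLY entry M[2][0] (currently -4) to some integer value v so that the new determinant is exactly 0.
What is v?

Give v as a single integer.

det is linear in entry M[2][0]: det = old_det + (v - -4) * C_20
Cofactor C_20 = -6
Want det = 0: 24 + (v - -4) * -6 = 0
  (v - -4) = -24 / -6 = 4
  v = -4 + (4) = 0

Answer: 0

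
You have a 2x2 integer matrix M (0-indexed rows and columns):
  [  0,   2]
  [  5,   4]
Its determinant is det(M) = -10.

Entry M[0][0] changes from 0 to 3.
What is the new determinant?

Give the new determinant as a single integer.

det is linear in row 0: changing M[0][0] by delta changes det by delta * cofactor(0,0).
Cofactor C_00 = (-1)^(0+0) * minor(0,0) = 4
Entry delta = 3 - 0 = 3
Det delta = 3 * 4 = 12
New det = -10 + 12 = 2

Answer: 2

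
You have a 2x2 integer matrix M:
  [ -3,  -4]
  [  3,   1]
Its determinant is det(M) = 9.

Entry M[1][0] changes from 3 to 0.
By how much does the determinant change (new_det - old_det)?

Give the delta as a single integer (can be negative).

Answer: -12

Derivation:
Cofactor C_10 = 4
Entry delta = 0 - 3 = -3
Det delta = entry_delta * cofactor = -3 * 4 = -12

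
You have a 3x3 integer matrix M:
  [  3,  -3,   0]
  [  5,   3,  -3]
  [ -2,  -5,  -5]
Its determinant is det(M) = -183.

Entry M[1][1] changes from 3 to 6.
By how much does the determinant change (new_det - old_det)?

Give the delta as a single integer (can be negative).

Cofactor C_11 = -15
Entry delta = 6 - 3 = 3
Det delta = entry_delta * cofactor = 3 * -15 = -45

Answer: -45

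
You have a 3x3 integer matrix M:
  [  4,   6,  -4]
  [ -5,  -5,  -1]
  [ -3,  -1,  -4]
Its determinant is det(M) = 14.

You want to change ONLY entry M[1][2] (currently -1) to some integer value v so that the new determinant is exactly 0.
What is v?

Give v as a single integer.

det is linear in entry M[1][2]: det = old_det + (v - -1) * C_12
Cofactor C_12 = -14
Want det = 0: 14 + (v - -1) * -14 = 0
  (v - -1) = -14 / -14 = 1
  v = -1 + (1) = 0

Answer: 0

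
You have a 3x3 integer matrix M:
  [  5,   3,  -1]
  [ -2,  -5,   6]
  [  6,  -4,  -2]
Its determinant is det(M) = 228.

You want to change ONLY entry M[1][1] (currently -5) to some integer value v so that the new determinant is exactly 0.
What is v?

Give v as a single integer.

Answer: 52

Derivation:
det is linear in entry M[1][1]: det = old_det + (v - -5) * C_11
Cofactor C_11 = -4
Want det = 0: 228 + (v - -5) * -4 = 0
  (v - -5) = -228 / -4 = 57
  v = -5 + (57) = 52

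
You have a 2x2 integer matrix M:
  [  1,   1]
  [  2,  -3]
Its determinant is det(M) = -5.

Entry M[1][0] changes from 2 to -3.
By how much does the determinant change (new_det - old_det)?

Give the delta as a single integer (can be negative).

Cofactor C_10 = -1
Entry delta = -3 - 2 = -5
Det delta = entry_delta * cofactor = -5 * -1 = 5

Answer: 5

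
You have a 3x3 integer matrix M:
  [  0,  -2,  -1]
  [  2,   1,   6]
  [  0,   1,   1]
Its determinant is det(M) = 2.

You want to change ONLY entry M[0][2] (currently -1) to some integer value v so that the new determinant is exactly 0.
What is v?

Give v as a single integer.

det is linear in entry M[0][2]: det = old_det + (v - -1) * C_02
Cofactor C_02 = 2
Want det = 0: 2 + (v - -1) * 2 = 0
  (v - -1) = -2 / 2 = -1
  v = -1 + (-1) = -2

Answer: -2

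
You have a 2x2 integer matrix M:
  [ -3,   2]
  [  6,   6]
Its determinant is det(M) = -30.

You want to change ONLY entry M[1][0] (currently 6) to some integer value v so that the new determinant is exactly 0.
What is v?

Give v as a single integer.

det is linear in entry M[1][0]: det = old_det + (v - 6) * C_10
Cofactor C_10 = -2
Want det = 0: -30 + (v - 6) * -2 = 0
  (v - 6) = 30 / -2 = -15
  v = 6 + (-15) = -9

Answer: -9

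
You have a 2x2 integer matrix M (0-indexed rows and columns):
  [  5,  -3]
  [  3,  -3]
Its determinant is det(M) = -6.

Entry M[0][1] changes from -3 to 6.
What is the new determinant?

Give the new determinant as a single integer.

Answer: -33

Derivation:
det is linear in row 0: changing M[0][1] by delta changes det by delta * cofactor(0,1).
Cofactor C_01 = (-1)^(0+1) * minor(0,1) = -3
Entry delta = 6 - -3 = 9
Det delta = 9 * -3 = -27
New det = -6 + -27 = -33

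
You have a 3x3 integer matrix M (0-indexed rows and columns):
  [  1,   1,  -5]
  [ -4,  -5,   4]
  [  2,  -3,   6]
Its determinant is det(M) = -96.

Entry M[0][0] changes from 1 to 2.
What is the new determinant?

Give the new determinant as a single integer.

det is linear in row 0: changing M[0][0] by delta changes det by delta * cofactor(0,0).
Cofactor C_00 = (-1)^(0+0) * minor(0,0) = -18
Entry delta = 2 - 1 = 1
Det delta = 1 * -18 = -18
New det = -96 + -18 = -114

Answer: -114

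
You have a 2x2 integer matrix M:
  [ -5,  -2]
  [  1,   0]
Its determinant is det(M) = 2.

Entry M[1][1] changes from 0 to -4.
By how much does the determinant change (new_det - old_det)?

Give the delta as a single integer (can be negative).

Answer: 20

Derivation:
Cofactor C_11 = -5
Entry delta = -4 - 0 = -4
Det delta = entry_delta * cofactor = -4 * -5 = 20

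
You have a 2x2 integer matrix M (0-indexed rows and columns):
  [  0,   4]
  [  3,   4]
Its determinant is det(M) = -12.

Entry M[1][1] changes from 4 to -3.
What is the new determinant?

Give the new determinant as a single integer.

det is linear in row 1: changing M[1][1] by delta changes det by delta * cofactor(1,1).
Cofactor C_11 = (-1)^(1+1) * minor(1,1) = 0
Entry delta = -3 - 4 = -7
Det delta = -7 * 0 = 0
New det = -12 + 0 = -12

Answer: -12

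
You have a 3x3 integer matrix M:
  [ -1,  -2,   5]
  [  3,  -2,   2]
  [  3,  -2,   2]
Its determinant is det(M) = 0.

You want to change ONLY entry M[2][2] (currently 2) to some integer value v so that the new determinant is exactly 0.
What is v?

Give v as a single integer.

Answer: 2

Derivation:
det is linear in entry M[2][2]: det = old_det + (v - 2) * C_22
Cofactor C_22 = 8
Want det = 0: 0 + (v - 2) * 8 = 0
  (v - 2) = 0 / 8 = 0
  v = 2 + (0) = 2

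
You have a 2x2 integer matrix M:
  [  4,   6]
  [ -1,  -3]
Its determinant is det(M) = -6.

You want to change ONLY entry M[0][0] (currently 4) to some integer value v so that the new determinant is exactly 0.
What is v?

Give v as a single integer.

det is linear in entry M[0][0]: det = old_det + (v - 4) * C_00
Cofactor C_00 = -3
Want det = 0: -6 + (v - 4) * -3 = 0
  (v - 4) = 6 / -3 = -2
  v = 4 + (-2) = 2

Answer: 2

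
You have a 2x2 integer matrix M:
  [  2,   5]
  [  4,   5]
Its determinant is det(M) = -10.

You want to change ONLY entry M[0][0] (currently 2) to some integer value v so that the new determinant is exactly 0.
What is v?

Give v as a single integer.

det is linear in entry M[0][0]: det = old_det + (v - 2) * C_00
Cofactor C_00 = 5
Want det = 0: -10 + (v - 2) * 5 = 0
  (v - 2) = 10 / 5 = 2
  v = 2 + (2) = 4

Answer: 4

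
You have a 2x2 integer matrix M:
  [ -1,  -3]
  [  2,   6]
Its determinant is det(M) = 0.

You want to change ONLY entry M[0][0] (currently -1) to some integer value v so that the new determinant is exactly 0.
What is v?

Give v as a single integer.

det is linear in entry M[0][0]: det = old_det + (v - -1) * C_00
Cofactor C_00 = 6
Want det = 0: 0 + (v - -1) * 6 = 0
  (v - -1) = 0 / 6 = 0
  v = -1 + (0) = -1

Answer: -1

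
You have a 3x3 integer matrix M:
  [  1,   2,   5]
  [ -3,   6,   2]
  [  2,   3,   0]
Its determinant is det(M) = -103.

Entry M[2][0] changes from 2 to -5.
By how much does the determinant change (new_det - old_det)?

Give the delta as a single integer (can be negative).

Cofactor C_20 = -26
Entry delta = -5 - 2 = -7
Det delta = entry_delta * cofactor = -7 * -26 = 182

Answer: 182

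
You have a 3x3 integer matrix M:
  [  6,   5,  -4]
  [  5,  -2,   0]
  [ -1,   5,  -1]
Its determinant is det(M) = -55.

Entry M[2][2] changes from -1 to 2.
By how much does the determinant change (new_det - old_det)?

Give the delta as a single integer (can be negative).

Cofactor C_22 = -37
Entry delta = 2 - -1 = 3
Det delta = entry_delta * cofactor = 3 * -37 = -111

Answer: -111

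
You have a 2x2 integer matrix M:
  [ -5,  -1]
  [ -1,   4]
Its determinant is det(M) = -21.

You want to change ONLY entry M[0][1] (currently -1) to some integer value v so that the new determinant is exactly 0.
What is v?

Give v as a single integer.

det is linear in entry M[0][1]: det = old_det + (v - -1) * C_01
Cofactor C_01 = 1
Want det = 0: -21 + (v - -1) * 1 = 0
  (v - -1) = 21 / 1 = 21
  v = -1 + (21) = 20

Answer: 20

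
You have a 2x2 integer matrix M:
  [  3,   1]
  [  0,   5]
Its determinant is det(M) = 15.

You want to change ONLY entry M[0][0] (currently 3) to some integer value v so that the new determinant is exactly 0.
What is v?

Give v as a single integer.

Answer: 0

Derivation:
det is linear in entry M[0][0]: det = old_det + (v - 3) * C_00
Cofactor C_00 = 5
Want det = 0: 15 + (v - 3) * 5 = 0
  (v - 3) = -15 / 5 = -3
  v = 3 + (-3) = 0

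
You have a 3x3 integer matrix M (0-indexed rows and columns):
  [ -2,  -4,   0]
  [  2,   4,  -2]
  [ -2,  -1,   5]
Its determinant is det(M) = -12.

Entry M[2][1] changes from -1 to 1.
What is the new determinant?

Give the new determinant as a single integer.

Answer: -20

Derivation:
det is linear in row 2: changing M[2][1] by delta changes det by delta * cofactor(2,1).
Cofactor C_21 = (-1)^(2+1) * minor(2,1) = -4
Entry delta = 1 - -1 = 2
Det delta = 2 * -4 = -8
New det = -12 + -8 = -20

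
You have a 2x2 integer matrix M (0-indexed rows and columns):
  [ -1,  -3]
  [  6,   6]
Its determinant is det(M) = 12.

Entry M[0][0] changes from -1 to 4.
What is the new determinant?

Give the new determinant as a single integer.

det is linear in row 0: changing M[0][0] by delta changes det by delta * cofactor(0,0).
Cofactor C_00 = (-1)^(0+0) * minor(0,0) = 6
Entry delta = 4 - -1 = 5
Det delta = 5 * 6 = 30
New det = 12 + 30 = 42

Answer: 42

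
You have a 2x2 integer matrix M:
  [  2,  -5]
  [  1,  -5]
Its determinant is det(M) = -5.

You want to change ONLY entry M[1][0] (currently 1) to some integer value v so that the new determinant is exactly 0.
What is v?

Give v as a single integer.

Answer: 2

Derivation:
det is linear in entry M[1][0]: det = old_det + (v - 1) * C_10
Cofactor C_10 = 5
Want det = 0: -5 + (v - 1) * 5 = 0
  (v - 1) = 5 / 5 = 1
  v = 1 + (1) = 2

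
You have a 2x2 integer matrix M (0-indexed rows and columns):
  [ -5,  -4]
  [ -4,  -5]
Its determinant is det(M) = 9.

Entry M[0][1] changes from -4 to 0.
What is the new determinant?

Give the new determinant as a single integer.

det is linear in row 0: changing M[0][1] by delta changes det by delta * cofactor(0,1).
Cofactor C_01 = (-1)^(0+1) * minor(0,1) = 4
Entry delta = 0 - -4 = 4
Det delta = 4 * 4 = 16
New det = 9 + 16 = 25

Answer: 25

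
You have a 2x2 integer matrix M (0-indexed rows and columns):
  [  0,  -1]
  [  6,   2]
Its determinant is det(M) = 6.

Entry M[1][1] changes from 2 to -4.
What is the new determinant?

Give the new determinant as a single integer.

det is linear in row 1: changing M[1][1] by delta changes det by delta * cofactor(1,1).
Cofactor C_11 = (-1)^(1+1) * minor(1,1) = 0
Entry delta = -4 - 2 = -6
Det delta = -6 * 0 = 0
New det = 6 + 0 = 6

Answer: 6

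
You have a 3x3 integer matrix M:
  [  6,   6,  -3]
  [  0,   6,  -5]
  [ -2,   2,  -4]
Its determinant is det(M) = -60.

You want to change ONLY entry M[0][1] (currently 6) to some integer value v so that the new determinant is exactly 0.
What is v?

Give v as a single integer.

det is linear in entry M[0][1]: det = old_det + (v - 6) * C_01
Cofactor C_01 = 10
Want det = 0: -60 + (v - 6) * 10 = 0
  (v - 6) = 60 / 10 = 6
  v = 6 + (6) = 12

Answer: 12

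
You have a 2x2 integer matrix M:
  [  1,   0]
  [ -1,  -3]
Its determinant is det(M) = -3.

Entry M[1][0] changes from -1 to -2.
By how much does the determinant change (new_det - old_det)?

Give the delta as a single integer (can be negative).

Answer: 0

Derivation:
Cofactor C_10 = 0
Entry delta = -2 - -1 = -1
Det delta = entry_delta * cofactor = -1 * 0 = 0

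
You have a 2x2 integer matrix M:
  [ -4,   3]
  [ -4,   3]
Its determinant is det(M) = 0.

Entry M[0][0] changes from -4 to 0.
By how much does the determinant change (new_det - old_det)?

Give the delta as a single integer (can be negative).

Answer: 12

Derivation:
Cofactor C_00 = 3
Entry delta = 0 - -4 = 4
Det delta = entry_delta * cofactor = 4 * 3 = 12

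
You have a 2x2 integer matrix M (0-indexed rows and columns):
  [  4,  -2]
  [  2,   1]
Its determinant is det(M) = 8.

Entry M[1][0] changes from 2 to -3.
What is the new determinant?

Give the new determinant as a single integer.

det is linear in row 1: changing M[1][0] by delta changes det by delta * cofactor(1,0).
Cofactor C_10 = (-1)^(1+0) * minor(1,0) = 2
Entry delta = -3 - 2 = -5
Det delta = -5 * 2 = -10
New det = 8 + -10 = -2

Answer: -2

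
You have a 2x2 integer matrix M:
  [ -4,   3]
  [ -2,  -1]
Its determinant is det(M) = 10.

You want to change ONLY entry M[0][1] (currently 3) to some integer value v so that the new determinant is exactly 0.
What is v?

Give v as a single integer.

Answer: -2

Derivation:
det is linear in entry M[0][1]: det = old_det + (v - 3) * C_01
Cofactor C_01 = 2
Want det = 0: 10 + (v - 3) * 2 = 0
  (v - 3) = -10 / 2 = -5
  v = 3 + (-5) = -2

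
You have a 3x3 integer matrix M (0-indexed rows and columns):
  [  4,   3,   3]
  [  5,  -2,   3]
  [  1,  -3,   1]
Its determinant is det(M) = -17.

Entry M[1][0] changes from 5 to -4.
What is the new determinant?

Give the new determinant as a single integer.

Answer: 91

Derivation:
det is linear in row 1: changing M[1][0] by delta changes det by delta * cofactor(1,0).
Cofactor C_10 = (-1)^(1+0) * minor(1,0) = -12
Entry delta = -4 - 5 = -9
Det delta = -9 * -12 = 108
New det = -17 + 108 = 91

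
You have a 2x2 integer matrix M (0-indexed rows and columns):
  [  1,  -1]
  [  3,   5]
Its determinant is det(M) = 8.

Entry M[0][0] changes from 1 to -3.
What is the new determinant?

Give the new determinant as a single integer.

Answer: -12

Derivation:
det is linear in row 0: changing M[0][0] by delta changes det by delta * cofactor(0,0).
Cofactor C_00 = (-1)^(0+0) * minor(0,0) = 5
Entry delta = -3 - 1 = -4
Det delta = -4 * 5 = -20
New det = 8 + -20 = -12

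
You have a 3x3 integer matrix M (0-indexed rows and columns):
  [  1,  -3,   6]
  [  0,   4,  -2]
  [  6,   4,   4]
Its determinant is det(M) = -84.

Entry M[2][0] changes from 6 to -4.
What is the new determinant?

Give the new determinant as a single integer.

det is linear in row 2: changing M[2][0] by delta changes det by delta * cofactor(2,0).
Cofactor C_20 = (-1)^(2+0) * minor(2,0) = -18
Entry delta = -4 - 6 = -10
Det delta = -10 * -18 = 180
New det = -84 + 180 = 96

Answer: 96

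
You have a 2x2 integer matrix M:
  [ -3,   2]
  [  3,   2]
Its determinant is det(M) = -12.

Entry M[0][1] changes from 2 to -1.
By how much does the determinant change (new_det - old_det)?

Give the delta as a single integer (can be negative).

Answer: 9

Derivation:
Cofactor C_01 = -3
Entry delta = -1 - 2 = -3
Det delta = entry_delta * cofactor = -3 * -3 = 9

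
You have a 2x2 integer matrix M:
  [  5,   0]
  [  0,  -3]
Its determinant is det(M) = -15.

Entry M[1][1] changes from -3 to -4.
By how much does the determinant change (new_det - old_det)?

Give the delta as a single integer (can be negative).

Answer: -5

Derivation:
Cofactor C_11 = 5
Entry delta = -4 - -3 = -1
Det delta = entry_delta * cofactor = -1 * 5 = -5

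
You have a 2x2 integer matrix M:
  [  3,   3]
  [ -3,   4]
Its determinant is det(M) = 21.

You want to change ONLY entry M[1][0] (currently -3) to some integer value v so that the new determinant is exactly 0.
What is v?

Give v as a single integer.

det is linear in entry M[1][0]: det = old_det + (v - -3) * C_10
Cofactor C_10 = -3
Want det = 0: 21 + (v - -3) * -3 = 0
  (v - -3) = -21 / -3 = 7
  v = -3 + (7) = 4

Answer: 4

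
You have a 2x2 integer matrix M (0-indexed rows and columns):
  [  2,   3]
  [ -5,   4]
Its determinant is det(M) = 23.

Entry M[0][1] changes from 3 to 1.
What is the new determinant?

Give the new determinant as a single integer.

Answer: 13

Derivation:
det is linear in row 0: changing M[0][1] by delta changes det by delta * cofactor(0,1).
Cofactor C_01 = (-1)^(0+1) * minor(0,1) = 5
Entry delta = 1 - 3 = -2
Det delta = -2 * 5 = -10
New det = 23 + -10 = 13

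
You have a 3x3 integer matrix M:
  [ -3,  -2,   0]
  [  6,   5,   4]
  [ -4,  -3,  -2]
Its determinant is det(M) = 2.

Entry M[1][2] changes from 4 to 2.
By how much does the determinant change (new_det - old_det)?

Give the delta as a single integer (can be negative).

Cofactor C_12 = -1
Entry delta = 2 - 4 = -2
Det delta = entry_delta * cofactor = -2 * -1 = 2

Answer: 2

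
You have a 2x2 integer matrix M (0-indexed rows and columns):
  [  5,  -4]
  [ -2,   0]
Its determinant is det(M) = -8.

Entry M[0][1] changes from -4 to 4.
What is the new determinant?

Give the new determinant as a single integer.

det is linear in row 0: changing M[0][1] by delta changes det by delta * cofactor(0,1).
Cofactor C_01 = (-1)^(0+1) * minor(0,1) = 2
Entry delta = 4 - -4 = 8
Det delta = 8 * 2 = 16
New det = -8 + 16 = 8

Answer: 8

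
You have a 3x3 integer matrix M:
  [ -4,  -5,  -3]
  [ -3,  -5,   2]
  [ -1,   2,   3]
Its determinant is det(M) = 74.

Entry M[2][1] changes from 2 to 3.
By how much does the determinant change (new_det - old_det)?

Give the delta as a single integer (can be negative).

Cofactor C_21 = 17
Entry delta = 3 - 2 = 1
Det delta = entry_delta * cofactor = 1 * 17 = 17

Answer: 17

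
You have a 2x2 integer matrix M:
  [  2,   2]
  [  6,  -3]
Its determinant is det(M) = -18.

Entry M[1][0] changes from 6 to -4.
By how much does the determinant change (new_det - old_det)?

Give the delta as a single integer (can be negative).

Cofactor C_10 = -2
Entry delta = -4 - 6 = -10
Det delta = entry_delta * cofactor = -10 * -2 = 20

Answer: 20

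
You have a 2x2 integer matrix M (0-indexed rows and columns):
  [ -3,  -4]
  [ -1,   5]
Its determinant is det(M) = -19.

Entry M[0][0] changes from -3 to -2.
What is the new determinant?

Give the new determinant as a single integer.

det is linear in row 0: changing M[0][0] by delta changes det by delta * cofactor(0,0).
Cofactor C_00 = (-1)^(0+0) * minor(0,0) = 5
Entry delta = -2 - -3 = 1
Det delta = 1 * 5 = 5
New det = -19 + 5 = -14

Answer: -14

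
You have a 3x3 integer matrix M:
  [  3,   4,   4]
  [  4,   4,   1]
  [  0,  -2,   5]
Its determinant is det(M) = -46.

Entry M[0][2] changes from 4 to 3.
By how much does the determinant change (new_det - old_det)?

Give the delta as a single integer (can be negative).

Cofactor C_02 = -8
Entry delta = 3 - 4 = -1
Det delta = entry_delta * cofactor = -1 * -8 = 8

Answer: 8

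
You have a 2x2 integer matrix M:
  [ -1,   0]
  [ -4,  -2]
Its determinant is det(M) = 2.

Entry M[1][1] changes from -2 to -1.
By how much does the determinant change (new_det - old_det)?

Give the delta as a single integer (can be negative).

Answer: -1

Derivation:
Cofactor C_11 = -1
Entry delta = -1 - -2 = 1
Det delta = entry_delta * cofactor = 1 * -1 = -1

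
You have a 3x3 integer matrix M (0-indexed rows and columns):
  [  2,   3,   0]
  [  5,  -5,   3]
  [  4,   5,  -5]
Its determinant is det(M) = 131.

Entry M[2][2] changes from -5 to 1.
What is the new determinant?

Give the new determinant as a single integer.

Answer: -19

Derivation:
det is linear in row 2: changing M[2][2] by delta changes det by delta * cofactor(2,2).
Cofactor C_22 = (-1)^(2+2) * minor(2,2) = -25
Entry delta = 1 - -5 = 6
Det delta = 6 * -25 = -150
New det = 131 + -150 = -19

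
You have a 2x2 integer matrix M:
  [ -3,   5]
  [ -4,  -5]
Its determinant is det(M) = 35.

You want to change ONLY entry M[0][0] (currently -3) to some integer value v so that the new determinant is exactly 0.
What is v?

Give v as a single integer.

det is linear in entry M[0][0]: det = old_det + (v - -3) * C_00
Cofactor C_00 = -5
Want det = 0: 35 + (v - -3) * -5 = 0
  (v - -3) = -35 / -5 = 7
  v = -3 + (7) = 4

Answer: 4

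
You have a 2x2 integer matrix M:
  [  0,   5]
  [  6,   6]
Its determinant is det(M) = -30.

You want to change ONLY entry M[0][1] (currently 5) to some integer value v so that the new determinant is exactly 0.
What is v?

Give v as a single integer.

Answer: 0

Derivation:
det is linear in entry M[0][1]: det = old_det + (v - 5) * C_01
Cofactor C_01 = -6
Want det = 0: -30 + (v - 5) * -6 = 0
  (v - 5) = 30 / -6 = -5
  v = 5 + (-5) = 0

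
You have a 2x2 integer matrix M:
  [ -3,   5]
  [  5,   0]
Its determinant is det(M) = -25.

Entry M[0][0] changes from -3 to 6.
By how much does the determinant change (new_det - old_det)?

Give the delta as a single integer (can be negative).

Cofactor C_00 = 0
Entry delta = 6 - -3 = 9
Det delta = entry_delta * cofactor = 9 * 0 = 0

Answer: 0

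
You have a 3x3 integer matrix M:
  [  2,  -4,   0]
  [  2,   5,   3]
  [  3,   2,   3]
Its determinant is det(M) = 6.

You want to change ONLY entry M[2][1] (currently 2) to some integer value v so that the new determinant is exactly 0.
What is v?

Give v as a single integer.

Answer: 3

Derivation:
det is linear in entry M[2][1]: det = old_det + (v - 2) * C_21
Cofactor C_21 = -6
Want det = 0: 6 + (v - 2) * -6 = 0
  (v - 2) = -6 / -6 = 1
  v = 2 + (1) = 3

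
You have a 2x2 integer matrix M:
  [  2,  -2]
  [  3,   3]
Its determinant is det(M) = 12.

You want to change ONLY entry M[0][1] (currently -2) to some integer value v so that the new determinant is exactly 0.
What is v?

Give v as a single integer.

det is linear in entry M[0][1]: det = old_det + (v - -2) * C_01
Cofactor C_01 = -3
Want det = 0: 12 + (v - -2) * -3 = 0
  (v - -2) = -12 / -3 = 4
  v = -2 + (4) = 2

Answer: 2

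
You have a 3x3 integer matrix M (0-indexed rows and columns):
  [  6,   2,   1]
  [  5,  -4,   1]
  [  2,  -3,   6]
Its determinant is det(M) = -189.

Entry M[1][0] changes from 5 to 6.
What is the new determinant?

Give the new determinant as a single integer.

Answer: -204

Derivation:
det is linear in row 1: changing M[1][0] by delta changes det by delta * cofactor(1,0).
Cofactor C_10 = (-1)^(1+0) * minor(1,0) = -15
Entry delta = 6 - 5 = 1
Det delta = 1 * -15 = -15
New det = -189 + -15 = -204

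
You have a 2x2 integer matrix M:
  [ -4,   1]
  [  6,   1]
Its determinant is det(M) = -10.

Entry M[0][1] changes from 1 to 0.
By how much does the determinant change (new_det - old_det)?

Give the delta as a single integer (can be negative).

Cofactor C_01 = -6
Entry delta = 0 - 1 = -1
Det delta = entry_delta * cofactor = -1 * -6 = 6

Answer: 6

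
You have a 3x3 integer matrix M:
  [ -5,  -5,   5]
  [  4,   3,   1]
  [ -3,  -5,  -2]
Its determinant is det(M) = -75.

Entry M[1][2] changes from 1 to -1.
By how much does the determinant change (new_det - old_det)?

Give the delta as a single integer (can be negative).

Cofactor C_12 = -10
Entry delta = -1 - 1 = -2
Det delta = entry_delta * cofactor = -2 * -10 = 20

Answer: 20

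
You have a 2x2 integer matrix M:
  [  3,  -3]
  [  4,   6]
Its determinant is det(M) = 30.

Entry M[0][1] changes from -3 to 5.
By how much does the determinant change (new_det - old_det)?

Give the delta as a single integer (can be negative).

Cofactor C_01 = -4
Entry delta = 5 - -3 = 8
Det delta = entry_delta * cofactor = 8 * -4 = -32

Answer: -32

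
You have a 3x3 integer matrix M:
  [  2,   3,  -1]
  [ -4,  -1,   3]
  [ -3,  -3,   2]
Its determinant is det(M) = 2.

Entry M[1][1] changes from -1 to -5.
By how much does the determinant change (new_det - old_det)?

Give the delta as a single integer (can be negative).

Answer: -4

Derivation:
Cofactor C_11 = 1
Entry delta = -5 - -1 = -4
Det delta = entry_delta * cofactor = -4 * 1 = -4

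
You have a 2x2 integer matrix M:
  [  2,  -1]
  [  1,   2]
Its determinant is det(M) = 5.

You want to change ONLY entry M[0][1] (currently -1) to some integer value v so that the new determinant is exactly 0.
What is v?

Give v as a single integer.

det is linear in entry M[0][1]: det = old_det + (v - -1) * C_01
Cofactor C_01 = -1
Want det = 0: 5 + (v - -1) * -1 = 0
  (v - -1) = -5 / -1 = 5
  v = -1 + (5) = 4

Answer: 4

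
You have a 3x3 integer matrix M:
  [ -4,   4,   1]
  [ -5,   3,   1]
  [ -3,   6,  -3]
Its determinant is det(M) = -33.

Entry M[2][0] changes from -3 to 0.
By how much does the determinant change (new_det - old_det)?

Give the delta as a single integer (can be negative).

Cofactor C_20 = 1
Entry delta = 0 - -3 = 3
Det delta = entry_delta * cofactor = 3 * 1 = 3

Answer: 3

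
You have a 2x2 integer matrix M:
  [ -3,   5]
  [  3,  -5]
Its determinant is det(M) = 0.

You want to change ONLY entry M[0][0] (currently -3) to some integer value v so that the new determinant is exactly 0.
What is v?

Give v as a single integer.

det is linear in entry M[0][0]: det = old_det + (v - -3) * C_00
Cofactor C_00 = -5
Want det = 0: 0 + (v - -3) * -5 = 0
  (v - -3) = 0 / -5 = 0
  v = -3 + (0) = -3

Answer: -3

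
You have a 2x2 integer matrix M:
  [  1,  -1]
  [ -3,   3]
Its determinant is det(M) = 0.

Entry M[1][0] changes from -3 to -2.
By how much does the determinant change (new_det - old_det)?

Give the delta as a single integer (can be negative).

Cofactor C_10 = 1
Entry delta = -2 - -3 = 1
Det delta = entry_delta * cofactor = 1 * 1 = 1

Answer: 1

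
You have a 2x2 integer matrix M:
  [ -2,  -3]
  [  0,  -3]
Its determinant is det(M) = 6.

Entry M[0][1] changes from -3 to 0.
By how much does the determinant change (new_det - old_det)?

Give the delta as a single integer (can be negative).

Cofactor C_01 = 0
Entry delta = 0 - -3 = 3
Det delta = entry_delta * cofactor = 3 * 0 = 0

Answer: 0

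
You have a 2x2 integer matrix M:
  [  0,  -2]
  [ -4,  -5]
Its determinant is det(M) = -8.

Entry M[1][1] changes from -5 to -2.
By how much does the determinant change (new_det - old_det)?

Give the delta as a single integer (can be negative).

Cofactor C_11 = 0
Entry delta = -2 - -5 = 3
Det delta = entry_delta * cofactor = 3 * 0 = 0

Answer: 0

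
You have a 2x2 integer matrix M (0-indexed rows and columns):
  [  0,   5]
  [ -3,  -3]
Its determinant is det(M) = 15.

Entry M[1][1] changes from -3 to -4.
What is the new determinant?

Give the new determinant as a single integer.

Answer: 15

Derivation:
det is linear in row 1: changing M[1][1] by delta changes det by delta * cofactor(1,1).
Cofactor C_11 = (-1)^(1+1) * minor(1,1) = 0
Entry delta = -4 - -3 = -1
Det delta = -1 * 0 = 0
New det = 15 + 0 = 15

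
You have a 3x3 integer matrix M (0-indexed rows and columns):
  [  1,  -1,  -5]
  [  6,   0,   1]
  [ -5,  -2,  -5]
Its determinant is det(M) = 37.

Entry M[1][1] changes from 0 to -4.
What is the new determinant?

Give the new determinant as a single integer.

Answer: 157

Derivation:
det is linear in row 1: changing M[1][1] by delta changes det by delta * cofactor(1,1).
Cofactor C_11 = (-1)^(1+1) * minor(1,1) = -30
Entry delta = -4 - 0 = -4
Det delta = -4 * -30 = 120
New det = 37 + 120 = 157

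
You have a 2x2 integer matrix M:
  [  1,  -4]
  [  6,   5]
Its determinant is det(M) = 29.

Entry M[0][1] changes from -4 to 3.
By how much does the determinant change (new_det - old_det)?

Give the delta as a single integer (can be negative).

Cofactor C_01 = -6
Entry delta = 3 - -4 = 7
Det delta = entry_delta * cofactor = 7 * -6 = -42

Answer: -42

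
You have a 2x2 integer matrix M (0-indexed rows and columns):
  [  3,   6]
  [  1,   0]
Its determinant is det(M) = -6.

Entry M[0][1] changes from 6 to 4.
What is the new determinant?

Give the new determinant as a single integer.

det is linear in row 0: changing M[0][1] by delta changes det by delta * cofactor(0,1).
Cofactor C_01 = (-1)^(0+1) * minor(0,1) = -1
Entry delta = 4 - 6 = -2
Det delta = -2 * -1 = 2
New det = -6 + 2 = -4

Answer: -4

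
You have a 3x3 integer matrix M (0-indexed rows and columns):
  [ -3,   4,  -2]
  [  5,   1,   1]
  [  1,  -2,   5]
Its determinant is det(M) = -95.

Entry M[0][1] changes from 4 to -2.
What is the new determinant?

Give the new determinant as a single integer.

det is linear in row 0: changing M[0][1] by delta changes det by delta * cofactor(0,1).
Cofactor C_01 = (-1)^(0+1) * minor(0,1) = -24
Entry delta = -2 - 4 = -6
Det delta = -6 * -24 = 144
New det = -95 + 144 = 49

Answer: 49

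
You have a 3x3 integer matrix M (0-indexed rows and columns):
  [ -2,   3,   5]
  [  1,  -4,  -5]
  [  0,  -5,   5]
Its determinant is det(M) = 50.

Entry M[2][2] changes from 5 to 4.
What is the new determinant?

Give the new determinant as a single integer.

Answer: 45

Derivation:
det is linear in row 2: changing M[2][2] by delta changes det by delta * cofactor(2,2).
Cofactor C_22 = (-1)^(2+2) * minor(2,2) = 5
Entry delta = 4 - 5 = -1
Det delta = -1 * 5 = -5
New det = 50 + -5 = 45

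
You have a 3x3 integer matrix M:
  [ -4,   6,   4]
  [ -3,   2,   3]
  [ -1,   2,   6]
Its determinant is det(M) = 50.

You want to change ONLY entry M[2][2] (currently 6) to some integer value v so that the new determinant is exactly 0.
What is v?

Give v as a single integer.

det is linear in entry M[2][2]: det = old_det + (v - 6) * C_22
Cofactor C_22 = 10
Want det = 0: 50 + (v - 6) * 10 = 0
  (v - 6) = -50 / 10 = -5
  v = 6 + (-5) = 1

Answer: 1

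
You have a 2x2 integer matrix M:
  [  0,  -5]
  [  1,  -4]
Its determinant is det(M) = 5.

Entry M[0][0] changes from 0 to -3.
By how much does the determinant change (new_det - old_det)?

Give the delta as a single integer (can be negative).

Answer: 12

Derivation:
Cofactor C_00 = -4
Entry delta = -3 - 0 = -3
Det delta = entry_delta * cofactor = -3 * -4 = 12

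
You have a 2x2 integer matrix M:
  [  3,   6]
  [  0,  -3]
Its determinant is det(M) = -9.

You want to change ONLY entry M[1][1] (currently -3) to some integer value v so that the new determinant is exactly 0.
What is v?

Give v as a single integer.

det is linear in entry M[1][1]: det = old_det + (v - -3) * C_11
Cofactor C_11 = 3
Want det = 0: -9 + (v - -3) * 3 = 0
  (v - -3) = 9 / 3 = 3
  v = -3 + (3) = 0

Answer: 0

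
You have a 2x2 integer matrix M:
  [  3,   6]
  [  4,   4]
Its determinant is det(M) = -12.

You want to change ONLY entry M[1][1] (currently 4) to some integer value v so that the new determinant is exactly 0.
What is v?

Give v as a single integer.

det is linear in entry M[1][1]: det = old_det + (v - 4) * C_11
Cofactor C_11 = 3
Want det = 0: -12 + (v - 4) * 3 = 0
  (v - 4) = 12 / 3 = 4
  v = 4 + (4) = 8

Answer: 8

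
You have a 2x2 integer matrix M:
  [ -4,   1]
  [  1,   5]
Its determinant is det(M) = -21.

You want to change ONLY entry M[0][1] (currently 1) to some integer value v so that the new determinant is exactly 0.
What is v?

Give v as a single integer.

Answer: -20

Derivation:
det is linear in entry M[0][1]: det = old_det + (v - 1) * C_01
Cofactor C_01 = -1
Want det = 0: -21 + (v - 1) * -1 = 0
  (v - 1) = 21 / -1 = -21
  v = 1 + (-21) = -20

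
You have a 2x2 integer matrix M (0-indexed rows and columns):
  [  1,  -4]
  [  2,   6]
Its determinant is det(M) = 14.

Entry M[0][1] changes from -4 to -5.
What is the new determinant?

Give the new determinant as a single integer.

det is linear in row 0: changing M[0][1] by delta changes det by delta * cofactor(0,1).
Cofactor C_01 = (-1)^(0+1) * minor(0,1) = -2
Entry delta = -5 - -4 = -1
Det delta = -1 * -2 = 2
New det = 14 + 2 = 16

Answer: 16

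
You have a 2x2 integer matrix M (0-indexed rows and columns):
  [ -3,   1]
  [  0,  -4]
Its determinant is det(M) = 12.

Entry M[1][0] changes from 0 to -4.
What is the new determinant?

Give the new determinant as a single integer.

det is linear in row 1: changing M[1][0] by delta changes det by delta * cofactor(1,0).
Cofactor C_10 = (-1)^(1+0) * minor(1,0) = -1
Entry delta = -4 - 0 = -4
Det delta = -4 * -1 = 4
New det = 12 + 4 = 16

Answer: 16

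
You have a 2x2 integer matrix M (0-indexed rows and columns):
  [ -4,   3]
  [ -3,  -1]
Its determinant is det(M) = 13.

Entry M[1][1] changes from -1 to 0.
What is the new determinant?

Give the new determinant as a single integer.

det is linear in row 1: changing M[1][1] by delta changes det by delta * cofactor(1,1).
Cofactor C_11 = (-1)^(1+1) * minor(1,1) = -4
Entry delta = 0 - -1 = 1
Det delta = 1 * -4 = -4
New det = 13 + -4 = 9

Answer: 9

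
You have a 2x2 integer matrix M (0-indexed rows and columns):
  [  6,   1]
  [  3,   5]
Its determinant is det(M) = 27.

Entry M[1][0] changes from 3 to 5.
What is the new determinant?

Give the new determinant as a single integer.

det is linear in row 1: changing M[1][0] by delta changes det by delta * cofactor(1,0).
Cofactor C_10 = (-1)^(1+0) * minor(1,0) = -1
Entry delta = 5 - 3 = 2
Det delta = 2 * -1 = -2
New det = 27 + -2 = 25

Answer: 25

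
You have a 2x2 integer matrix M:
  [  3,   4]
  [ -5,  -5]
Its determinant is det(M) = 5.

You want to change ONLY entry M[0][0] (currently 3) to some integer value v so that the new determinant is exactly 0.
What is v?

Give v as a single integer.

Answer: 4

Derivation:
det is linear in entry M[0][0]: det = old_det + (v - 3) * C_00
Cofactor C_00 = -5
Want det = 0: 5 + (v - 3) * -5 = 0
  (v - 3) = -5 / -5 = 1
  v = 3 + (1) = 4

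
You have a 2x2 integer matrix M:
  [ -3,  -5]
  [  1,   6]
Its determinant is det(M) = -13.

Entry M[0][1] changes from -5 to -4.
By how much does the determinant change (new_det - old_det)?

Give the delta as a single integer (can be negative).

Answer: -1

Derivation:
Cofactor C_01 = -1
Entry delta = -4 - -5 = 1
Det delta = entry_delta * cofactor = 1 * -1 = -1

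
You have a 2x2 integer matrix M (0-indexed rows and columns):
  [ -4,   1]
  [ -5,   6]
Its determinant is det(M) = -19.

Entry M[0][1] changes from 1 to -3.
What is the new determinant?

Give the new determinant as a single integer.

Answer: -39

Derivation:
det is linear in row 0: changing M[0][1] by delta changes det by delta * cofactor(0,1).
Cofactor C_01 = (-1)^(0+1) * minor(0,1) = 5
Entry delta = -3 - 1 = -4
Det delta = -4 * 5 = -20
New det = -19 + -20 = -39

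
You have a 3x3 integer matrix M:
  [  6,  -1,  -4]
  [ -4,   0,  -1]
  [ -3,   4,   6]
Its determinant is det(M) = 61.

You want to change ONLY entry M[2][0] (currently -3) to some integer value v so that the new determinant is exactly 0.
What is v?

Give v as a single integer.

det is linear in entry M[2][0]: det = old_det + (v - -3) * C_20
Cofactor C_20 = 1
Want det = 0: 61 + (v - -3) * 1 = 0
  (v - -3) = -61 / 1 = -61
  v = -3 + (-61) = -64

Answer: -64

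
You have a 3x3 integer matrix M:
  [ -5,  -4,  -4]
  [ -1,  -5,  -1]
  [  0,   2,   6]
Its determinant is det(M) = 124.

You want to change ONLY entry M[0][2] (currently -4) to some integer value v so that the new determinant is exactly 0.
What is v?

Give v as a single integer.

Answer: 58

Derivation:
det is linear in entry M[0][2]: det = old_det + (v - -4) * C_02
Cofactor C_02 = -2
Want det = 0: 124 + (v - -4) * -2 = 0
  (v - -4) = -124 / -2 = 62
  v = -4 + (62) = 58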